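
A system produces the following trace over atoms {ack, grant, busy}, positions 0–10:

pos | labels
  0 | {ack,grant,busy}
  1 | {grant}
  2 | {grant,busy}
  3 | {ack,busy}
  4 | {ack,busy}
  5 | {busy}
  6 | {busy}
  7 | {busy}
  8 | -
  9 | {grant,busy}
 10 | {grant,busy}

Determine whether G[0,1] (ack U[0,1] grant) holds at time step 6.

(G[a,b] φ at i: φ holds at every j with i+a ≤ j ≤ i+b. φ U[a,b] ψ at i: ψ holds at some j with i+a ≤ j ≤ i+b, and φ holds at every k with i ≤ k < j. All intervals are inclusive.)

No

Check (ack U[0,1] grant) at every j in [6,7]:
  j=6: fails
  j=7: fails
Fails at j=6 → formula fails.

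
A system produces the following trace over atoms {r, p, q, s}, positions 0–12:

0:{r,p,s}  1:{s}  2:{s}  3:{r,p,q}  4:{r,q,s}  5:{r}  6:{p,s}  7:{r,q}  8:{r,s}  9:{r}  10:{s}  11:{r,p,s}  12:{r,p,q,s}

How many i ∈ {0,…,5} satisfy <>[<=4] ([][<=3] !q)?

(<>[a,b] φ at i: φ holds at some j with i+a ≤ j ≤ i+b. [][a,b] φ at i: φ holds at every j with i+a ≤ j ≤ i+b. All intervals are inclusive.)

2

Evaluate at each i in [0,5]:
  i=0: ✗ (none in [0,4])
  i=1: ✗ (none in [1,5])
  i=2: ✗ (none in [2,6])
  i=3: ✗ (none in [3,7])
  i=4: ✓ (witness j=8)
  i=5: ✓ (witness j=8)
Positions where it holds: {4, 5} → 2.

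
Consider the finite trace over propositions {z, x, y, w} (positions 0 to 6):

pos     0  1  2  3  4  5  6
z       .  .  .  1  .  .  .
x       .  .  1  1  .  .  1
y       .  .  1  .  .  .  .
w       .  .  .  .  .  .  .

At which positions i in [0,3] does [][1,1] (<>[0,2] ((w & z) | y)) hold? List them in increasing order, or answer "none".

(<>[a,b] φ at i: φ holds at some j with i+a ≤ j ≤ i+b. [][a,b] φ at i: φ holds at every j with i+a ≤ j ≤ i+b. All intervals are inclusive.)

Evaluate at each i in [0,3]:
  i=0: ✓ (all of [1,1])
  i=1: ✓ (all of [2,2])
  i=2: ✗ (fails at j=3)
  i=3: ✗ (fails at j=4)

0, 1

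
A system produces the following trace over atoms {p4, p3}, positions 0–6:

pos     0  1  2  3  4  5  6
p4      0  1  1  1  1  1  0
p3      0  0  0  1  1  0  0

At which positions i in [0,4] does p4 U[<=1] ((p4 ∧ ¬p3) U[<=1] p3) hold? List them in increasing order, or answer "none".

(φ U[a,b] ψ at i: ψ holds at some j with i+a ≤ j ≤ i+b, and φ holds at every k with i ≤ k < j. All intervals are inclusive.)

1, 2, 3, 4

Evaluate at each i in [0,4]:
  i=0: ✗ (no rhs in [0,1])
  i=1: ✓ (rhs at j=2; lhs holds on [1,1])
  i=2: ✓ (rhs at j=2)
  i=3: ✓ (rhs at j=3)
  i=4: ✓ (rhs at j=4)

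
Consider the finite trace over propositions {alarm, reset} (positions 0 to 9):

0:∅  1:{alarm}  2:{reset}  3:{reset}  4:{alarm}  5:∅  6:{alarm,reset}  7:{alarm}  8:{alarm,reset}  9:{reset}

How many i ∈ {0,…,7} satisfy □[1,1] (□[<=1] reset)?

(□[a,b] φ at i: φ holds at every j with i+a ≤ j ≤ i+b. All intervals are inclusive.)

Evaluate at each i in [0,7]:
  i=0: ✗ (fails at j=1)
  i=1: ✓ (all of [2,2])
  i=2: ✗ (fails at j=3)
  i=3: ✗ (fails at j=4)
  i=4: ✗ (fails at j=5)
  i=5: ✗ (fails at j=6)
  i=6: ✗ (fails at j=7)
  i=7: ✓ (all of [8,8])
Positions where it holds: {1, 7} → 2.

2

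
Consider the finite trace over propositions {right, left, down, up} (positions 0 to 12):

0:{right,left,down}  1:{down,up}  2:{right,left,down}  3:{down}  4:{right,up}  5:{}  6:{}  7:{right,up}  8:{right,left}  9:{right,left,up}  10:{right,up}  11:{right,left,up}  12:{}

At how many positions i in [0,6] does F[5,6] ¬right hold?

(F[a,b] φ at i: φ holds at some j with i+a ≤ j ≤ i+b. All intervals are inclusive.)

Evaluate at each i in [0,6]:
  i=0: ✓ (witness j=5)
  i=1: ✓ (witness j=6)
  i=2: ✗ (none in [7,8])
  i=3: ✗ (none in [8,9])
  i=4: ✗ (none in [9,10])
  i=5: ✗ (none in [10,11])
  i=6: ✓ (witness j=12)
Positions where it holds: {0, 1, 6} → 3.

3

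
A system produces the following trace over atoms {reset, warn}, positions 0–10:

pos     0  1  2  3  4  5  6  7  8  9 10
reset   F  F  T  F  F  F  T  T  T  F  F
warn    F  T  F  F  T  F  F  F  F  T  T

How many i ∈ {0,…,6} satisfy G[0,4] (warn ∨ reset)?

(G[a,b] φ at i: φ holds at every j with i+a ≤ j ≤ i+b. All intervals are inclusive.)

Evaluate at each i in [0,6]:
  i=0: ✗ (fails at j=0)
  i=1: ✗ (fails at j=3)
  i=2: ✗ (fails at j=3)
  i=3: ✗ (fails at j=3)
  i=4: ✗ (fails at j=5)
  i=5: ✗ (fails at j=5)
  i=6: ✓ (all of [6,10])
Positions where it holds: {6} → 1.

1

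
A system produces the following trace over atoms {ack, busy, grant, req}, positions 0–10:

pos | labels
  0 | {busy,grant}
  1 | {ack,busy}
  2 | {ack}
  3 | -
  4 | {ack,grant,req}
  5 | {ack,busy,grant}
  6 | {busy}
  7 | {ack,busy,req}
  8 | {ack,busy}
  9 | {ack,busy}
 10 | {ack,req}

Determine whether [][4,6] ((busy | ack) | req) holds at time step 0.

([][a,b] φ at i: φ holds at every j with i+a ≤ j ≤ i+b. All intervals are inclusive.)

Check ((busy | ack) | req) at every j in [4,6]:
  j=4: true
  j=5: true
  j=6: true
All positions satisfy it → formula holds.

True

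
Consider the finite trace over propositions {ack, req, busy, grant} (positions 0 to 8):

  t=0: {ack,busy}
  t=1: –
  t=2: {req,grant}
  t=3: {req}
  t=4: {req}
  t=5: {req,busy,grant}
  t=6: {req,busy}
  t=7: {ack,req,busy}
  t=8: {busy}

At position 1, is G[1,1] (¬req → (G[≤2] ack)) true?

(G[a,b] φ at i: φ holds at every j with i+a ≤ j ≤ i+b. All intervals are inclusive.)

Yes

Check (¬req → (G[≤2] ack)) at every j in [2,2]:
  j=2: antecedent false → ✓
All positions satisfy it → formula holds.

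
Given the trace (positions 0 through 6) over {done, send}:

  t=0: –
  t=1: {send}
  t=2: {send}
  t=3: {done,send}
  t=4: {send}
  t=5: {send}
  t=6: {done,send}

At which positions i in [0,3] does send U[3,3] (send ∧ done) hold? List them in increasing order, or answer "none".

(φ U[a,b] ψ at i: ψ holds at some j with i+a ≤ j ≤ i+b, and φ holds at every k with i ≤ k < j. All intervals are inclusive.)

3

Evaluate at each i in [0,3]:
  i=0: ✗ (lhs fails at k=0 before rhs at j=3)
  i=1: ✗ (no rhs in [4,4])
  i=2: ✗ (no rhs in [5,5])
  i=3: ✓ (rhs at j=6; lhs holds on [3,5])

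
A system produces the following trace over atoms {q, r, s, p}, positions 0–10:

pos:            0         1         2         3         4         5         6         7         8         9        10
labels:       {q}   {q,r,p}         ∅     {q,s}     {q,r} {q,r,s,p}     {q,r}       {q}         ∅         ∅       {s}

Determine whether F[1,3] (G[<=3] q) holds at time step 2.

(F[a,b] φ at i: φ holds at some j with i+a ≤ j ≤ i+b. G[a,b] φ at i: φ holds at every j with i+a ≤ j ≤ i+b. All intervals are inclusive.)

True

Check G[<=3] q at each j in [3,5]:
  j=3: holds on [3,6]
  j=4: holds on [4,7]
  j=5: fails at 8
Found at j=3 → formula holds.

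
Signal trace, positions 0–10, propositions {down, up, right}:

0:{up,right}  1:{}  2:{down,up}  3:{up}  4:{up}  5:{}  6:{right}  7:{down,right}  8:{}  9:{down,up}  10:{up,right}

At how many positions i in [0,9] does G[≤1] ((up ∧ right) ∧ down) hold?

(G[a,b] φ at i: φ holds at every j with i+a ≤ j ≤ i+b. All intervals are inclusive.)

Evaluate at each i in [0,9]:
  i=0: ✗ (fails at j=0)
  i=1: ✗ (fails at j=1)
  i=2: ✗ (fails at j=2)
  i=3: ✗ (fails at j=3)
  i=4: ✗ (fails at j=4)
  i=5: ✗ (fails at j=5)
  i=6: ✗ (fails at j=6)
  i=7: ✗ (fails at j=7)
  i=8: ✗ (fails at j=8)
  i=9: ✗ (fails at j=9)
Positions where it holds: {} → 0.

0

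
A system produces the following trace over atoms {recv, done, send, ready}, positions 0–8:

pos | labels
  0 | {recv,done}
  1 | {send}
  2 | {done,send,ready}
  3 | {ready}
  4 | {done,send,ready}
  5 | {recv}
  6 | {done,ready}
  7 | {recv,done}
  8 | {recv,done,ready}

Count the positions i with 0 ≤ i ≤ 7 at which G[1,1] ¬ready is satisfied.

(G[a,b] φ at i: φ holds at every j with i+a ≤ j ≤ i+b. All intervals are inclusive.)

3

Evaluate at each i in [0,7]:
  i=0: ✓ (all of [1,1])
  i=1: ✗ (fails at j=2)
  i=2: ✗ (fails at j=3)
  i=3: ✗ (fails at j=4)
  i=4: ✓ (all of [5,5])
  i=5: ✗ (fails at j=6)
  i=6: ✓ (all of [7,7])
  i=7: ✗ (fails at j=8)
Positions where it holds: {0, 4, 6} → 3.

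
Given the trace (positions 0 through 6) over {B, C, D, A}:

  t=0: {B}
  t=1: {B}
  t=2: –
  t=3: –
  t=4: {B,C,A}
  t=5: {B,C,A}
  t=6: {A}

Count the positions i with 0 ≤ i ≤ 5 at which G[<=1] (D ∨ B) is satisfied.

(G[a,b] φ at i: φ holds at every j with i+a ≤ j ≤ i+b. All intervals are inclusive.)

2

Evaluate at each i in [0,5]:
  i=0: ✓ (all of [0,1])
  i=1: ✗ (fails at j=2)
  i=2: ✗ (fails at j=2)
  i=3: ✗ (fails at j=3)
  i=4: ✓ (all of [4,5])
  i=5: ✗ (fails at j=6)
Positions where it holds: {0, 4} → 2.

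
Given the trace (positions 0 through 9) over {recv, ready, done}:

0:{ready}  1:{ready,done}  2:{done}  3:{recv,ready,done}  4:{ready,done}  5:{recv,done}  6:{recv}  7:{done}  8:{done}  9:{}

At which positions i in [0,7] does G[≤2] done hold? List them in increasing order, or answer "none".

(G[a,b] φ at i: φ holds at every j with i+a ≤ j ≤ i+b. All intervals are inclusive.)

Evaluate at each i in [0,7]:
  i=0: ✗ (fails at j=0)
  i=1: ✓ (all of [1,3])
  i=2: ✓ (all of [2,4])
  i=3: ✓ (all of [3,5])
  i=4: ✗ (fails at j=6)
  i=5: ✗ (fails at j=6)
  i=6: ✗ (fails at j=6)
  i=7: ✗ (fails at j=9)

1, 2, 3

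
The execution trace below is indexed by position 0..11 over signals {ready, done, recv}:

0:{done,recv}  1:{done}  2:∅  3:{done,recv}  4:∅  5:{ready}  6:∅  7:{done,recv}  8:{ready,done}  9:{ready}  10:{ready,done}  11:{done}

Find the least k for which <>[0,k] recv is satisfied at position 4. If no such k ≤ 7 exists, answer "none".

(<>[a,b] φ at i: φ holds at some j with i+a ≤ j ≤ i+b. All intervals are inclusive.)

3

Scan j = 4,5,… for recv:
  j=4: fails
  j=5: fails
  j=6: fails
  j=7: holds
First hit at j=7, so smallest k = 7-4 = 3.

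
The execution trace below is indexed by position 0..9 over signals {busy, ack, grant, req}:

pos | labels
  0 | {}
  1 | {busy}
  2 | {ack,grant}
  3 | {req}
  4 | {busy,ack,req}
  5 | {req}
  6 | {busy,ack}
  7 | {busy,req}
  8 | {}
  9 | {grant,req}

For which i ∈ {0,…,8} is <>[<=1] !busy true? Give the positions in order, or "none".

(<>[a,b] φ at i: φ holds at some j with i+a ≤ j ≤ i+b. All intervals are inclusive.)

Evaluate at each i in [0,8]:
  i=0: ✓ (witness j=0)
  i=1: ✓ (witness j=2)
  i=2: ✓ (witness j=2)
  i=3: ✓ (witness j=3)
  i=4: ✓ (witness j=5)
  i=5: ✓ (witness j=5)
  i=6: ✗ (none in [6,7])
  i=7: ✓ (witness j=8)
  i=8: ✓ (witness j=8)

0, 1, 2, 3, 4, 5, 7, 8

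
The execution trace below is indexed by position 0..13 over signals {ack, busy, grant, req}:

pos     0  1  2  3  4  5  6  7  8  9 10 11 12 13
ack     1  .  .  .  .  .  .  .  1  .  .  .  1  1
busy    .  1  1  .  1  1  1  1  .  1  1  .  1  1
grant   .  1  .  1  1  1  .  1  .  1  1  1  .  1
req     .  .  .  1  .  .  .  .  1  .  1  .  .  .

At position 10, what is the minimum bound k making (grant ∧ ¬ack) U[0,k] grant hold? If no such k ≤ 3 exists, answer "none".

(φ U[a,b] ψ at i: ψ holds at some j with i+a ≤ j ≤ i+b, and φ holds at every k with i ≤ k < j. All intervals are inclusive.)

Need earliest j ≥ 10 with grant, and (grant ∧ ¬ack) at every k in [10,j-1].
  j=10: rhs holds (empty prefix). k = 0.

0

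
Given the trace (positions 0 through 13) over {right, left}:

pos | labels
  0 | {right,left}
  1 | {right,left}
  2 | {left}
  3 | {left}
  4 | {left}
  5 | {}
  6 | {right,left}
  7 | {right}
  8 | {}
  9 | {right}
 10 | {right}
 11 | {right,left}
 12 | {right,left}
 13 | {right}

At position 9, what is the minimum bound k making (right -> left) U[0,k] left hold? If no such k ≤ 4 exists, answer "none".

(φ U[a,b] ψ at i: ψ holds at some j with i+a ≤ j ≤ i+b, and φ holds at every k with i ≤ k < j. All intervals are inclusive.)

Need earliest j ≥ 9 with left, and (right -> left) at every k in [9,j-1].
  j=9: rhs fails.
  j=10: rhs fails.
  j=11: rhs holds but lhs fails at k=9.
  j=12: rhs holds but lhs fails at k=9.
  j=13: rhs fails.
No witness within the range → none.

none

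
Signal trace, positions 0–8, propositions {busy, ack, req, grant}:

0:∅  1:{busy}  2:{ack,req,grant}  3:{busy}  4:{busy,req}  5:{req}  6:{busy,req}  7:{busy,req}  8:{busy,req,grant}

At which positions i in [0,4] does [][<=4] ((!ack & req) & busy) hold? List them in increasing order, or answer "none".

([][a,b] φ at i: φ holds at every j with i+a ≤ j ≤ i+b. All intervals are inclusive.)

Evaluate at each i in [0,4]:
  i=0: ✗ (fails at j=0)
  i=1: ✗ (fails at j=1)
  i=2: ✗ (fails at j=2)
  i=3: ✗ (fails at j=3)
  i=4: ✗ (fails at j=5)

none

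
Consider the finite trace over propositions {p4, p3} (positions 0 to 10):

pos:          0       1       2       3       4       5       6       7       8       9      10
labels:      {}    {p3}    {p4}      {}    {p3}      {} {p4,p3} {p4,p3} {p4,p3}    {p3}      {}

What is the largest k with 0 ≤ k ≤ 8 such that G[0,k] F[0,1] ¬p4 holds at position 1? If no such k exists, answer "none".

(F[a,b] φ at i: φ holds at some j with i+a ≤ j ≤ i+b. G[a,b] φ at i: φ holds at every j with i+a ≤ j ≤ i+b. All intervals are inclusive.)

4

F[0,1] ¬p4 must hold from j=1 onward; find where it first fails.
  j=1: holds
  j=2: holds
  j=3: holds
  j=4: holds
  j=5: holds
  j=6: fails
Holds on [1,5], so largest k = 4.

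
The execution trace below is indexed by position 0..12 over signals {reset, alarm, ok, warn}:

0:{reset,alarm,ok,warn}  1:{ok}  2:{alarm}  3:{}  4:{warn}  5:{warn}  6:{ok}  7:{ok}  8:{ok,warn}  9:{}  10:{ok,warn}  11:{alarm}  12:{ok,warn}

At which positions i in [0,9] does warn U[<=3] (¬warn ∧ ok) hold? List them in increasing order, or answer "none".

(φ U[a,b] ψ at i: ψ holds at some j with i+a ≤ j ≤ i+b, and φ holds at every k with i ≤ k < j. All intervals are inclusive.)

0, 1, 4, 5, 6, 7

Evaluate at each i in [0,9]:
  i=0: ✓ (rhs at j=1; lhs holds on [0,0])
  i=1: ✓ (rhs at j=1)
  i=2: ✗ (no rhs in [2,5])
  i=3: ✗ (lhs fails at k=3 before rhs at j=6)
  i=4: ✓ (rhs at j=6; lhs holds on [4,5])
  i=5: ✓ (rhs at j=6; lhs holds on [5,5])
  i=6: ✓ (rhs at j=6)
  i=7: ✓ (rhs at j=7)
  i=8: ✗ (no rhs in [8,11])
  i=9: ✗ (no rhs in [9,12])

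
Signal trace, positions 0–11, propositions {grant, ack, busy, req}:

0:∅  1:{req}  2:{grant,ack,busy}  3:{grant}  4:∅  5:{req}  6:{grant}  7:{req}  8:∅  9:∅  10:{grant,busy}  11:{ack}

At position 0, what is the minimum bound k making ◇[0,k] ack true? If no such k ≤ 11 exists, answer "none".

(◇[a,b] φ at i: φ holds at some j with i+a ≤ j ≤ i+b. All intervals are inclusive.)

2

Scan j = 0,1,… for ack:
  j=0: fails
  j=1: fails
  j=2: holds
First hit at j=2, so smallest k = 2-0 = 2.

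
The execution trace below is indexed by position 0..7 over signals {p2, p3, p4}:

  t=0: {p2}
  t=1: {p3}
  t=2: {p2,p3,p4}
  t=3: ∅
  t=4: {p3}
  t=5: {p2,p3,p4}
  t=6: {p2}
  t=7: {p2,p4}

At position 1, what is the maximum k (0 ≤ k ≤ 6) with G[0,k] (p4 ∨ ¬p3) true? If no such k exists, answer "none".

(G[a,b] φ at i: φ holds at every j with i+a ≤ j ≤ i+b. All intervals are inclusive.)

none

(p4 ∨ ¬p3) must hold from j=1 onward; find where it first fails.
  j=1: fails → no k works.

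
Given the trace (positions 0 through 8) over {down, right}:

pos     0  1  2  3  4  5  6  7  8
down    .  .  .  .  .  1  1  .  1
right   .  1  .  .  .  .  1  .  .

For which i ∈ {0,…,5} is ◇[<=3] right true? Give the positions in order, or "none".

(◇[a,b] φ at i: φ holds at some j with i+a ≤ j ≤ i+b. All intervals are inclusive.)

0, 1, 3, 4, 5

Evaluate at each i in [0,5]:
  i=0: ✓ (witness j=1)
  i=1: ✓ (witness j=1)
  i=2: ✗ (none in [2,5])
  i=3: ✓ (witness j=6)
  i=4: ✓ (witness j=6)
  i=5: ✓ (witness j=6)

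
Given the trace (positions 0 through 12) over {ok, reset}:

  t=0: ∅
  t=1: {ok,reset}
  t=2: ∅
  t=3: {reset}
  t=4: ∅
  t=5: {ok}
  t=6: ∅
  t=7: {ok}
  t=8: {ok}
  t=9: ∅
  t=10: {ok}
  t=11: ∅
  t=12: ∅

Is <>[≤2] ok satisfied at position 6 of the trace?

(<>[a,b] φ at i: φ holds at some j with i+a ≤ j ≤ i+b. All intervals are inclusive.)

Check ok at each j in [6,8]:
  j=6: false
  j=7: true
  j=8: true
Found at j=7 → formula holds.

Yes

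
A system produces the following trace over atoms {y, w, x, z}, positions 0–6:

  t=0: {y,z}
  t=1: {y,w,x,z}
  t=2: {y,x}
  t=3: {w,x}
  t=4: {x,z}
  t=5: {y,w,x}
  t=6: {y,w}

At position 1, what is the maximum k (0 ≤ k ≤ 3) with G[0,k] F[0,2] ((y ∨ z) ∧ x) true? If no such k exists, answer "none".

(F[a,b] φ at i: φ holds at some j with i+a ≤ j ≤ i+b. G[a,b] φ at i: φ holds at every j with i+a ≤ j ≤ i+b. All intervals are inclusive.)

F[0,2] ((y ∨ z) ∧ x) must hold from j=1 onward; find where it first fails.
  j=1: holds
  j=2: holds
  j=3: holds
  j=4: holds
Holds through j=4; largest k = 3.

3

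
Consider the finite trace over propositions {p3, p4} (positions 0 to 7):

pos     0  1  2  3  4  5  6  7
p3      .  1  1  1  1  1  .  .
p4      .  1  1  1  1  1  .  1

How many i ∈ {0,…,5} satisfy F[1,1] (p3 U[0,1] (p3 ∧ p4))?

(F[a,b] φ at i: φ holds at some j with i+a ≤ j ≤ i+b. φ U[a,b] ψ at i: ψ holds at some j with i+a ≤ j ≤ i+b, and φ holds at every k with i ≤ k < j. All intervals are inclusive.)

5

Evaluate at each i in [0,5]:
  i=0: ✓ (witness j=1)
  i=1: ✓ (witness j=2)
  i=2: ✓ (witness j=3)
  i=3: ✓ (witness j=4)
  i=4: ✓ (witness j=5)
  i=5: ✗ (none in [6,6])
Positions where it holds: {0, 1, 2, 3, 4} → 5.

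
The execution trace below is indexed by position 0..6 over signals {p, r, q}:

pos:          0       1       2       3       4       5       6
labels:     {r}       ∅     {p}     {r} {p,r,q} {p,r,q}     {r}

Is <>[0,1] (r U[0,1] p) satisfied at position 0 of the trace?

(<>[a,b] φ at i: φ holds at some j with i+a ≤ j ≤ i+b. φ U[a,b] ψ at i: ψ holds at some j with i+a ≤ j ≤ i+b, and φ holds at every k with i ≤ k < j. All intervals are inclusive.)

Does not hold

Check (r U[0,1] p) at each j in [0,1]:
  j=0: fails
  j=1: fails
No position in the window satisfies it → formula fails.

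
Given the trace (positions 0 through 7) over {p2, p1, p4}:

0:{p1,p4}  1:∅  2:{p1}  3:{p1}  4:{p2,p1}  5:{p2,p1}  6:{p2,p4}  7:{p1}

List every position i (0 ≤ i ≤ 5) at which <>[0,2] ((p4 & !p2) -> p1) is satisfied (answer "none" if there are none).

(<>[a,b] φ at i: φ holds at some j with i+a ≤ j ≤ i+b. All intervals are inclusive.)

Evaluate at each i in [0,5]:
  i=0: ✓ (witness j=0)
  i=1: ✓ (witness j=1)
  i=2: ✓ (witness j=2)
  i=3: ✓ (witness j=3)
  i=4: ✓ (witness j=4)
  i=5: ✓ (witness j=5)

0, 1, 2, 3, 4, 5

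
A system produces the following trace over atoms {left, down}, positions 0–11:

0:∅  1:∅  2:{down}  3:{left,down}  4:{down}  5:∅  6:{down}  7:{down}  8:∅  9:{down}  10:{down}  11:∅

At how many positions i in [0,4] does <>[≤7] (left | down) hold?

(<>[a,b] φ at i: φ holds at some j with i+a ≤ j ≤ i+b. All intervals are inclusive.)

Evaluate at each i in [0,4]:
  i=0: ✓ (witness j=2)
  i=1: ✓ (witness j=2)
  i=2: ✓ (witness j=2)
  i=3: ✓ (witness j=3)
  i=4: ✓ (witness j=4)
Positions where it holds: {0, 1, 2, 3, 4} → 5.

5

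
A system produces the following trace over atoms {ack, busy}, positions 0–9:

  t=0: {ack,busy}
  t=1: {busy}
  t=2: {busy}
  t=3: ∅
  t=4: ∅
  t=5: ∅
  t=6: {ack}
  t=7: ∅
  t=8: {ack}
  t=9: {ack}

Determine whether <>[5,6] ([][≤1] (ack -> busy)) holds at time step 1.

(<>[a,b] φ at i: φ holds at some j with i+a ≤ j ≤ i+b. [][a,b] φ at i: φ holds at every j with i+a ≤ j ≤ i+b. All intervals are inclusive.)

Check [][≤1] (ack -> busy) at each j in [6,7]:
  j=6: fails at 6
  j=7: fails at 8
No position in the window satisfies it → formula fails.

No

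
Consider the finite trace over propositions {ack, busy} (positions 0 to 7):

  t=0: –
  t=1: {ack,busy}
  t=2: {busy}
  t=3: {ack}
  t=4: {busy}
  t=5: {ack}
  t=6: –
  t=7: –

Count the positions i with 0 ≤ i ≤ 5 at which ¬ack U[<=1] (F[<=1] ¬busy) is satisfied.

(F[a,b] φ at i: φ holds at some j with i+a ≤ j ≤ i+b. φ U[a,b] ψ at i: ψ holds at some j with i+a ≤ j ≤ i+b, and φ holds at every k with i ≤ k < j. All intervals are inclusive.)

5

Evaluate at each i in [0,5]:
  i=0: ✓ (rhs at j=0)
  i=1: ✗ (lhs fails at k=1 before rhs at j=2)
  i=2: ✓ (rhs at j=2)
  i=3: ✓ (rhs at j=3)
  i=4: ✓ (rhs at j=4)
  i=5: ✓ (rhs at j=5)
Positions where it holds: {0, 2, 3, 4, 5} → 5.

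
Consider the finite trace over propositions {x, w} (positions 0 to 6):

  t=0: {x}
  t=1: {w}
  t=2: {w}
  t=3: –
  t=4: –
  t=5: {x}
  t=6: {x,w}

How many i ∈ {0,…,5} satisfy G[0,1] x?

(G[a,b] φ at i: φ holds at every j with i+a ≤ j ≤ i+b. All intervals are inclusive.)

Evaluate at each i in [0,5]:
  i=0: ✗ (fails at j=1)
  i=1: ✗ (fails at j=1)
  i=2: ✗ (fails at j=2)
  i=3: ✗ (fails at j=3)
  i=4: ✗ (fails at j=4)
  i=5: ✓ (all of [5,6])
Positions where it holds: {5} → 1.

1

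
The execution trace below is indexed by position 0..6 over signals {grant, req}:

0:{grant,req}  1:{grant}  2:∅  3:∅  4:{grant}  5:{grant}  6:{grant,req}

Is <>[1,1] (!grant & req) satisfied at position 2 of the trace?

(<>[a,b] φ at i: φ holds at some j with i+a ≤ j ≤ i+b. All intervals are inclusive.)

Check (!grant & req) at each j in [3,3]:
  j=3: false
No position in the window satisfies it → formula fails.

False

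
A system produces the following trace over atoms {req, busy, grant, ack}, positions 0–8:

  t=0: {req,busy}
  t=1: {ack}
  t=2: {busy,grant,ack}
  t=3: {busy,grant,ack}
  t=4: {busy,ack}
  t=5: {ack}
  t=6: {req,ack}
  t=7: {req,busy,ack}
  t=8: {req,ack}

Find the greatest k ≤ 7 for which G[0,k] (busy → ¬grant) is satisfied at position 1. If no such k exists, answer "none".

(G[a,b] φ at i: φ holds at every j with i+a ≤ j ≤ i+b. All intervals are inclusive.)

(busy → ¬grant) must hold from j=1 onward; find where it first fails.
  j=1: holds
  j=2: fails
Holds on [1,1], so largest k = 0.

0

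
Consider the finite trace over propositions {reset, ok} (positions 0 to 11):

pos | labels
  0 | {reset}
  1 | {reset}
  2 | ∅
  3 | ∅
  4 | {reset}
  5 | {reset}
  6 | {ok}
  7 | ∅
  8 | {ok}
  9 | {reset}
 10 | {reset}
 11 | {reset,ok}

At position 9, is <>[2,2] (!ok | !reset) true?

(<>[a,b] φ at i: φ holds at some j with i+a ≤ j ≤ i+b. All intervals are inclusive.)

False

Check (!ok | !reset) at each j in [11,11]:
  j=11: false
No position in the window satisfies it → formula fails.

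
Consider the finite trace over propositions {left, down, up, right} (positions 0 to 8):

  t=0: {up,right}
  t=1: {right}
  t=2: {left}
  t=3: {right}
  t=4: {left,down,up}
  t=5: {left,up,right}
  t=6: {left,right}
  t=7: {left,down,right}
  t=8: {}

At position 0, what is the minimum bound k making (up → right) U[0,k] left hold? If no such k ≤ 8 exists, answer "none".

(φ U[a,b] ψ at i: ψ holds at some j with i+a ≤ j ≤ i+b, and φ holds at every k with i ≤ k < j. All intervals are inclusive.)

Need earliest j ≥ 0 with left, and (up → right) at every k in [0,j-1].
  j=0: rhs fails.
  j=1: rhs fails.
  j=2: rhs holds; lhs holds on [0,1]. k = 2.

2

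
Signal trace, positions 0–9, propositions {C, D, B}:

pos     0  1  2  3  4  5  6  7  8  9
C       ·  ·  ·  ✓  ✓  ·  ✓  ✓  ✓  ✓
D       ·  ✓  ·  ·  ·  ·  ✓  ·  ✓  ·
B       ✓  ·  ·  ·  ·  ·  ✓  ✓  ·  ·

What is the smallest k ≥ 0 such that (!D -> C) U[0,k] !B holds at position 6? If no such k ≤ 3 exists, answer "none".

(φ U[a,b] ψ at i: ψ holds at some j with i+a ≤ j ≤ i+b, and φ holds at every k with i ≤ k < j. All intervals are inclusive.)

Need earliest j ≥ 6 with !B, and (!D -> C) at every k in [6,j-1].
  j=6: rhs fails.
  j=7: rhs fails.
  j=8: rhs holds; lhs holds on [6,7]. k = 2.

2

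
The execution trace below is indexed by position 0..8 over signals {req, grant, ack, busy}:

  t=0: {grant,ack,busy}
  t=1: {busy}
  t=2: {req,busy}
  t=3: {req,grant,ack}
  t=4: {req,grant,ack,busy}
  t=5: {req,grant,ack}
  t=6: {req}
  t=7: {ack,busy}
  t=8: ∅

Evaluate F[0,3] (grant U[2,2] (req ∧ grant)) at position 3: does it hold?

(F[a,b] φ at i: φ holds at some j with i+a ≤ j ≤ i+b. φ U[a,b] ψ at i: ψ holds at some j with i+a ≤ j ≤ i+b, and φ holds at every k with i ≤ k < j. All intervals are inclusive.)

Yes

Check (grant U[2,2] (req ∧ grant)) at each j in [3,6]:
  j=3: holds
  j=4: fails
  j=5: fails
  j=6: fails
Found at j=3 → formula holds.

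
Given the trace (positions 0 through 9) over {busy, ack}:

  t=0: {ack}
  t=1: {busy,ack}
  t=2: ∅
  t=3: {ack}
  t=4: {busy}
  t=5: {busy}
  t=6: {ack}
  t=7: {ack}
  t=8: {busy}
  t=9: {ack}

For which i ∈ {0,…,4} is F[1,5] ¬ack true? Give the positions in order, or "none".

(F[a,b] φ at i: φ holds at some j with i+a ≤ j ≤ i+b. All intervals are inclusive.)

0, 1, 2, 3, 4

Evaluate at each i in [0,4]:
  i=0: ✓ (witness j=2)
  i=1: ✓ (witness j=2)
  i=2: ✓ (witness j=4)
  i=3: ✓ (witness j=4)
  i=4: ✓ (witness j=5)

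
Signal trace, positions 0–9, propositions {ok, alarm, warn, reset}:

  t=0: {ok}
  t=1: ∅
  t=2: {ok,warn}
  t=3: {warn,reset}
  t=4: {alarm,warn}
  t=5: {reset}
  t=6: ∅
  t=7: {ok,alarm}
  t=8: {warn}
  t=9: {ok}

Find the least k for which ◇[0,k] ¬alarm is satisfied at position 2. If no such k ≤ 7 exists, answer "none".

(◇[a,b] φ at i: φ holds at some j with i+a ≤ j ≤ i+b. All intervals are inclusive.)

Scan j = 2,3,… for ¬alarm:
  j=2: holds
First hit at j=2, so smallest k = 2-2 = 0.

0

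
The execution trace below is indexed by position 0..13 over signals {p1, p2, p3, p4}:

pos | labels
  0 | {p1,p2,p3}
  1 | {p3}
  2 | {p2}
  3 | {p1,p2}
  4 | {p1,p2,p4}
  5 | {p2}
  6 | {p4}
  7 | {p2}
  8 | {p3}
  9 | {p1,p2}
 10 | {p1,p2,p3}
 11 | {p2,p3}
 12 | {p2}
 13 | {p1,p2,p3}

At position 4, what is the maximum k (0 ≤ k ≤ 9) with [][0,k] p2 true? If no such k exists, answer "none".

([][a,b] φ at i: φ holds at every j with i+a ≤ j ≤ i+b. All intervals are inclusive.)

1

p2 must hold from j=4 onward; find where it first fails.
  j=4: holds
  j=5: holds
  j=6: fails
Holds on [4,5], so largest k = 1.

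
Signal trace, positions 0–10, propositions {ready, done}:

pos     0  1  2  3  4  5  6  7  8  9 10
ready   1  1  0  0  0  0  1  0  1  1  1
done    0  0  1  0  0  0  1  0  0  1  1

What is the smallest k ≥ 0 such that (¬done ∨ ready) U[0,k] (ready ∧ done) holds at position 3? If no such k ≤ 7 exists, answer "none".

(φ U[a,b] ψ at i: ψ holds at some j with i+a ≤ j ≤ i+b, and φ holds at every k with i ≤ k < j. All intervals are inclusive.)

3

Need earliest j ≥ 3 with (ready ∧ done), and (¬done ∨ ready) at every k in [3,j-1].
  j=3: rhs fails.
  j=4: rhs fails.
  j=5: rhs fails.
  j=6: rhs holds; lhs holds on [3,5]. k = 3.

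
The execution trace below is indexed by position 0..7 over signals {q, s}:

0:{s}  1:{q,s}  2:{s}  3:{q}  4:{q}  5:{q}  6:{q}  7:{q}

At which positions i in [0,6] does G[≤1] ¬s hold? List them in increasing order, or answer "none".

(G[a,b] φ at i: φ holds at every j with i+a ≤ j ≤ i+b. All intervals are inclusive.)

3, 4, 5, 6

Evaluate at each i in [0,6]:
  i=0: ✗ (fails at j=0)
  i=1: ✗ (fails at j=1)
  i=2: ✗ (fails at j=2)
  i=3: ✓ (all of [3,4])
  i=4: ✓ (all of [4,5])
  i=5: ✓ (all of [5,6])
  i=6: ✓ (all of [6,7])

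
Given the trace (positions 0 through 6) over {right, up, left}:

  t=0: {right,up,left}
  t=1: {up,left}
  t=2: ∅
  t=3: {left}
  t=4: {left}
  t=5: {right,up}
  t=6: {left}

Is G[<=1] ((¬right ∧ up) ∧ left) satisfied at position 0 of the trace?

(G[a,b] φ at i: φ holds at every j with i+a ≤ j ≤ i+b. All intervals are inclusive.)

Does not hold

Check ((¬right ∧ up) ∧ left) at every j in [0,1]:
  j=0: false
  j=1: true
Fails at j=0 → formula fails.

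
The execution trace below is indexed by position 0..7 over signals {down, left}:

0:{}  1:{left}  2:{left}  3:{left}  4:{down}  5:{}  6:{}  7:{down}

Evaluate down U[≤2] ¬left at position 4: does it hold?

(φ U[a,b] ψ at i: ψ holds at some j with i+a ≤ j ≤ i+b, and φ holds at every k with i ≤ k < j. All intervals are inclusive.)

Yes

Need some j in [4,6] with ¬left, and down at every k in [4,j-1].
  j=4: ¬left holds; no prefix to check → satisfied.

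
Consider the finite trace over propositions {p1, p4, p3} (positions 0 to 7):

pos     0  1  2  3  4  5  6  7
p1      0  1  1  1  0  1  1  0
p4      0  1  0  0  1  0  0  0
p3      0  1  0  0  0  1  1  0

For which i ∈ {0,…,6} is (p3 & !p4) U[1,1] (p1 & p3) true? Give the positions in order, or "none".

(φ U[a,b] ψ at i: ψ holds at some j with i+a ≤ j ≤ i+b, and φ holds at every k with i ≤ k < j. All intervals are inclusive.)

5

Evaluate at each i in [0,6]:
  i=0: ✗ (lhs fails at k=0 before rhs at j=1)
  i=1: ✗ (no rhs in [2,2])
  i=2: ✗ (no rhs in [3,3])
  i=3: ✗ (no rhs in [4,4])
  i=4: ✗ (lhs fails at k=4 before rhs at j=5)
  i=5: ✓ (rhs at j=6; lhs holds on [5,5])
  i=6: ✗ (no rhs in [7,7])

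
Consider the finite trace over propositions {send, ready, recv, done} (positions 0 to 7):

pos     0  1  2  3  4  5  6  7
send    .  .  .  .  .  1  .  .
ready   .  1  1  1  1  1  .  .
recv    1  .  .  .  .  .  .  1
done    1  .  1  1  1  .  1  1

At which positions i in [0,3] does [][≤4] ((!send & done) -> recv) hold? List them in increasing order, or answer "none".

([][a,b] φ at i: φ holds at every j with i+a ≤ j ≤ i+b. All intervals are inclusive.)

Evaluate at each i in [0,3]:
  i=0: ✗ (fails at j=2)
  i=1: ✗ (fails at j=2)
  i=2: ✗ (fails at j=2)
  i=3: ✗ (fails at j=3)

none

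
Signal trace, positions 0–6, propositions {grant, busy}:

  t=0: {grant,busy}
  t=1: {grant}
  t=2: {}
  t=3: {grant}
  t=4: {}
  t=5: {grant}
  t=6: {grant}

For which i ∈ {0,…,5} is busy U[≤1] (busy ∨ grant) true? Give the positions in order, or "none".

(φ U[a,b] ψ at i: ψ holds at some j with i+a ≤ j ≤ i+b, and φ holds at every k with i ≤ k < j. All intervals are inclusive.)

Evaluate at each i in [0,5]:
  i=0: ✓ (rhs at j=0)
  i=1: ✓ (rhs at j=1)
  i=2: ✗ (lhs fails at k=2 before rhs at j=3)
  i=3: ✓ (rhs at j=3)
  i=4: ✗ (lhs fails at k=4 before rhs at j=5)
  i=5: ✓ (rhs at j=5)

0, 1, 3, 5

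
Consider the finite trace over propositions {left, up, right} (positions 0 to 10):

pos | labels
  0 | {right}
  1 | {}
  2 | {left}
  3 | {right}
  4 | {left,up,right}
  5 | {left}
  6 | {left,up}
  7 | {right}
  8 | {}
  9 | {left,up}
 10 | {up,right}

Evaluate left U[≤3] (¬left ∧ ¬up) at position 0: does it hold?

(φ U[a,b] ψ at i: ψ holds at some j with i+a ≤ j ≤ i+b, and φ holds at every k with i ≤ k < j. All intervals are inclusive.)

Yes

Need some j in [0,3] with (¬left ∧ ¬up), and left at every k in [0,j-1].
  j=0: (¬left ∧ ¬up) holds; no prefix to check → satisfied.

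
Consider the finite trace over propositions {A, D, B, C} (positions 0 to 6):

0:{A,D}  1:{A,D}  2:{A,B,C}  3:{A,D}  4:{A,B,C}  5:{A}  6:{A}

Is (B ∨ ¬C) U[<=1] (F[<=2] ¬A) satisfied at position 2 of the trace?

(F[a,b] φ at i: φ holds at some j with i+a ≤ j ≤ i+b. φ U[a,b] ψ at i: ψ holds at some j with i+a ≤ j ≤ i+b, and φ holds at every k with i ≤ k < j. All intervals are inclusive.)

Need some j in [2,3] with F[<=2] ¬A, and (B ∨ ¬C) at every k in [2,j-1].
  j=2: F[<=2] ¬A — fails (none in [2,4]).
  j=3: F[<=2] ¬A — fails (none in [3,5]).
No j in the window works → until fails.

Does not hold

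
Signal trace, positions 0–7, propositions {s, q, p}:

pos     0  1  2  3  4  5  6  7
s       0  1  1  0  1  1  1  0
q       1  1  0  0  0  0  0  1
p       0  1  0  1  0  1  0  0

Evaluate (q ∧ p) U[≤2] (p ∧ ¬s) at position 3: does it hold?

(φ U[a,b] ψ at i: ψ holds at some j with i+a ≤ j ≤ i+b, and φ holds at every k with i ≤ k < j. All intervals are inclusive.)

Need some j in [3,5] with (p ∧ ¬s), and (q ∧ p) at every k in [3,j-1].
  j=3: (p ∧ ¬s) holds; no prefix to check → satisfied.

Yes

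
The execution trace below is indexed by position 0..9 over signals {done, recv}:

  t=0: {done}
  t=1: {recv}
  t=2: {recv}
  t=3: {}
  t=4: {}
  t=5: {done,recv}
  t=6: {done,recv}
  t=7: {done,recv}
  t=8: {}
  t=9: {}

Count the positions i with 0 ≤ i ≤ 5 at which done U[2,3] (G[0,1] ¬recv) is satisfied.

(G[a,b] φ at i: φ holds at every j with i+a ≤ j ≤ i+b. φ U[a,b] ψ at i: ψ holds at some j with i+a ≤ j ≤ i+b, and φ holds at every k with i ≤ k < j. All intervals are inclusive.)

Evaluate at each i in [0,5]:
  i=0: ✗ (lhs fails at k=1 before rhs at j=3)
  i=1: ✗ (lhs fails at k=1 before rhs at j=3)
  i=2: ✗ (no rhs in [4,5])
  i=3: ✗ (no rhs in [5,6])
  i=4: ✗ (no rhs in [6,7])
  i=5: ✓ (rhs at j=8; lhs holds on [5,7])
Positions where it holds: {5} → 1.

1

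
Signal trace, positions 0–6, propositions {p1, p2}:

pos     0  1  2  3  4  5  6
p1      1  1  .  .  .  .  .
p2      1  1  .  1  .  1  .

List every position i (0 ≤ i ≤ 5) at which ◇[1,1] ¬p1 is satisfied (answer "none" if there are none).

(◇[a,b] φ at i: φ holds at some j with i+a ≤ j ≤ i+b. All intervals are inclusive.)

1, 2, 3, 4, 5

Evaluate at each i in [0,5]:
  i=0: ✗ (none in [1,1])
  i=1: ✓ (witness j=2)
  i=2: ✓ (witness j=3)
  i=3: ✓ (witness j=4)
  i=4: ✓ (witness j=5)
  i=5: ✓ (witness j=6)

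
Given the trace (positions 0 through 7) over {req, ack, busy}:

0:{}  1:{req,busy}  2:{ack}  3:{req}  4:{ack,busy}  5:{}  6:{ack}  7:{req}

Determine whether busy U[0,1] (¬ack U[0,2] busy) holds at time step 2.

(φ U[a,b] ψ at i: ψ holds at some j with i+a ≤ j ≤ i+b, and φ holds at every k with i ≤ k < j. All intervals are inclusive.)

Does not hold

Need some j in [2,3] with (¬ack U[0,2] busy), and busy at every k in [2,j-1].
  j=2: (¬ack U[0,2] busy) — fails.
  j=3: (¬ack U[0,2] busy) holds, but busy fails at k=2 → not this j.
No j in the window works → until fails.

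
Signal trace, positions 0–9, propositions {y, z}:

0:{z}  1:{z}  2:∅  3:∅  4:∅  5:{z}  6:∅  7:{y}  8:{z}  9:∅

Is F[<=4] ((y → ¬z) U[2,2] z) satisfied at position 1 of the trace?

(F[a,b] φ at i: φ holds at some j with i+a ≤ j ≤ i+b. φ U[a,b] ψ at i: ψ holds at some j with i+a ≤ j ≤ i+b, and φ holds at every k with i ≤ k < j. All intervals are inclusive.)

Check ((y → ¬z) U[2,2] z) at each j in [1,5]:
  j=1: fails
  j=2: fails
  j=3: holds
  j=4: fails
  j=5: fails
Found at j=3 → formula holds.

True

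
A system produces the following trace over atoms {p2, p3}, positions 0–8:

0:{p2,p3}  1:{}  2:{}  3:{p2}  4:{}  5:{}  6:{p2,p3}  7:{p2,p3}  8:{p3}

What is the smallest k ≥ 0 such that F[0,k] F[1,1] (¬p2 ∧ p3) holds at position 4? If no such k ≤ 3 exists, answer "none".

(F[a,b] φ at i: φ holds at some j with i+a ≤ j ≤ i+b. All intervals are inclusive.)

3

Scan j = 4,5,… for F[1,1] (¬p2 ∧ p3):
  j=4: fails
  j=5: fails
  j=6: fails
  j=7: holds
First hit at j=7, so smallest k = 7-4 = 3.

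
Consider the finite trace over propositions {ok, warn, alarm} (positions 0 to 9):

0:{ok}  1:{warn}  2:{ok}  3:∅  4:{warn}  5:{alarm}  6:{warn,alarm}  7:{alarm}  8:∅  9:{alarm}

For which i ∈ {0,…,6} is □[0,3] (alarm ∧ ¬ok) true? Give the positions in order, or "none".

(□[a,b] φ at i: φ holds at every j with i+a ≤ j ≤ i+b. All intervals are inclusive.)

Evaluate at each i in [0,6]:
  i=0: ✗ (fails at j=0)
  i=1: ✗ (fails at j=1)
  i=2: ✗ (fails at j=2)
  i=3: ✗ (fails at j=3)
  i=4: ✗ (fails at j=4)
  i=5: ✗ (fails at j=8)
  i=6: ✗ (fails at j=8)

none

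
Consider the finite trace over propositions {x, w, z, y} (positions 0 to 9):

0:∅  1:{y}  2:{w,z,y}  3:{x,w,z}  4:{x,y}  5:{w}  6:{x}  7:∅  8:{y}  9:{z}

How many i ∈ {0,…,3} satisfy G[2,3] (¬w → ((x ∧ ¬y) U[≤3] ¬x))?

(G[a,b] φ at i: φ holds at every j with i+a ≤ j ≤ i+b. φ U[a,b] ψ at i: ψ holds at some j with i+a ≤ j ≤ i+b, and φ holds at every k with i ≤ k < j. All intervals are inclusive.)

2

Evaluate at each i in [0,3]:
  i=0: ✓ (all of [2,3])
  i=1: ✗ (fails at j=4)
  i=2: ✗ (fails at j=4)
  i=3: ✓ (all of [5,6])
Positions where it holds: {0, 3} → 2.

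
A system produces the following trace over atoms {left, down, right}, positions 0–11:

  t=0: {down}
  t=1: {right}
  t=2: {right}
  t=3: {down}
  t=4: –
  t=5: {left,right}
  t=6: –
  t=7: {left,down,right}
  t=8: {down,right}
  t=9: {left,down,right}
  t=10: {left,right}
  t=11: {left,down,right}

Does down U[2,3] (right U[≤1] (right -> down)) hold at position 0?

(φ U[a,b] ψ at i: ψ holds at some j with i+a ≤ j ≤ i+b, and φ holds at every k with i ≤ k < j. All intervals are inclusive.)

No

Need some j in [2,3] with (right U[≤1] (right -> down)), and down at every k in [0,j-1].
  j=2: (right U[≤1] (right -> down)) holds, but down fails at k=1 → not this j.
  j=3: (right U[≤1] (right -> down)) holds, but down fails at k=1 → not this j.
No j in the window works → until fails.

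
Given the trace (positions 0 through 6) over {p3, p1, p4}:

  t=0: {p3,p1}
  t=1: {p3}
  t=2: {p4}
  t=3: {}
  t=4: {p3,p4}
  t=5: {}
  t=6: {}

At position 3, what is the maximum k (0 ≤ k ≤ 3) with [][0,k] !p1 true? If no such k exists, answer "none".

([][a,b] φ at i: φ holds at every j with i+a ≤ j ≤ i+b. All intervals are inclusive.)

3

!p1 must hold from j=3 onward; find where it first fails.
  j=3: holds
  j=4: holds
  j=5: holds
  j=6: holds
Holds through j=6; largest k = 3.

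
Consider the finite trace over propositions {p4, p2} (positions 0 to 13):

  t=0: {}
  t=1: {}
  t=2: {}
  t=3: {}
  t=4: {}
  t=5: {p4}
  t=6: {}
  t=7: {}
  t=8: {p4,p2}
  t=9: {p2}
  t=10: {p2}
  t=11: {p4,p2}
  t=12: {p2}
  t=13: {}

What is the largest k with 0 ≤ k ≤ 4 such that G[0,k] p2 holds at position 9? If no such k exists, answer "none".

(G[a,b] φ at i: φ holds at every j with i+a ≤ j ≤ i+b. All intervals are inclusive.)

p2 must hold from j=9 onward; find where it first fails.
  j=9: holds
  j=10: holds
  j=11: holds
  j=12: holds
  j=13: fails
Holds on [9,12], so largest k = 3.

3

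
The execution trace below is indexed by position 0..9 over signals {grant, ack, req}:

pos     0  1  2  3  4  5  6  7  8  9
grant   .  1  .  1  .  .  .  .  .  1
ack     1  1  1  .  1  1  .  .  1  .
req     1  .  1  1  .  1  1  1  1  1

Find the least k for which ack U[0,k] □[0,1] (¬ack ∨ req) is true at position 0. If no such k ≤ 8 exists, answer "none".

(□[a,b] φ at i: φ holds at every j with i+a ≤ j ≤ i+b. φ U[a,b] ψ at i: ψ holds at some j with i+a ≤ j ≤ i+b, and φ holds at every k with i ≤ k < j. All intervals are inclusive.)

2

Need earliest j ≥ 0 with □[0,1] (¬ack ∨ req), and ack at every k in [0,j-1].
  j=0: rhs fails.
  j=1: rhs fails.
  j=2: rhs holds; lhs holds on [0,1]. k = 2.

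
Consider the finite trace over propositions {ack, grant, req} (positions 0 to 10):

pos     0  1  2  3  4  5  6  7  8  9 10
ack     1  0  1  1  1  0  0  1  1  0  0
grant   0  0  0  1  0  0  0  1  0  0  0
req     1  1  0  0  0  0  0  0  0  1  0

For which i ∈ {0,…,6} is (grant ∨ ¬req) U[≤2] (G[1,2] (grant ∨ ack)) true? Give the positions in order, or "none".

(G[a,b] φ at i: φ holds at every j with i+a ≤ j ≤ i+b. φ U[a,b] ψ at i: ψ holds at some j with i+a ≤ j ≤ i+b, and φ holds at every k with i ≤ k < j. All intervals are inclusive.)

1, 2, 4, 5, 6

Evaluate at each i in [0,6]:
  i=0: ✗ (lhs fails at k=0 before rhs at j=1)
  i=1: ✓ (rhs at j=1)
  i=2: ✓ (rhs at j=2)
  i=3: ✗ (no rhs in [3,5])
  i=4: ✓ (rhs at j=6; lhs holds on [4,5])
  i=5: ✓ (rhs at j=6; lhs holds on [5,5])
  i=6: ✓ (rhs at j=6)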